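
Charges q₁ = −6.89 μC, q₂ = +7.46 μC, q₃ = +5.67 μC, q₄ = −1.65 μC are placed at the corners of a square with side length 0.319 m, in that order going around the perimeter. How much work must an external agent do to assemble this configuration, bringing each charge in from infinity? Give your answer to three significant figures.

-1.22 J

The work to assemble the configuration equals its total potential energy, U = Σ kqᵢqⱼ/rᵢⱼ over all pairs.
The four side pairs have separation 0.319 m and the two diagonal pairs 0.451 m.
Summing all 6 pair terms gives U = -1.22 J.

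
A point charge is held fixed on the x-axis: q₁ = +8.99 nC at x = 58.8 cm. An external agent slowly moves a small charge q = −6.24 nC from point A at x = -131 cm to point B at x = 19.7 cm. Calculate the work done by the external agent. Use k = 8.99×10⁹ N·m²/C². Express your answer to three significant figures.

-1.02×10⁻⁶ J

For quasistatic motion the external work equals the change in potential energy: W_ext = qΔV = q(V_B − V_A).
At A: distance to the source charge is 1.90 m; V_A = kq₁/r = 42.6 V.
At B: distance to the source charge is 0.391 m; V_B = kq₁/r = 207 V.
ΔV = V_B − V_A = 164 V.
W_ext = qΔV = (-6.24×10⁻⁹ C)(164 V) = -1.02×10⁻⁶ J.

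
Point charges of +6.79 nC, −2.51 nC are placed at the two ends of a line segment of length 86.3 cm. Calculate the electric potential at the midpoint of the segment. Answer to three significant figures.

Electric potential is a scalar, so the contributions from each charge add algebraically: V = Σ kqᵢ/rᵢ.
Each charge is 0.431 m from the midpoint.
V = k[(6.79×10⁻⁹)/(0.431) + (-2.51×10⁻⁹)/(0.431)] = 89.2 V.

89.2 V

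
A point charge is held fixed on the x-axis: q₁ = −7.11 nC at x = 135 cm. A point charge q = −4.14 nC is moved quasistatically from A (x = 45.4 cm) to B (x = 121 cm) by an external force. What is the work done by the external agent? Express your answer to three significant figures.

For quasistatic motion the external work equals the change in potential energy: W_ext = qΔV = q(V_B − V_A).
At A: distance to the source charge is 0.896 m; V_A = kq₁/r = -71.3 V.
At B: distance to the source charge is 0.140 m; V_B = kq₁/r = -457 V.
ΔV = V_B − V_A = -385 V.
W_ext = qΔV = (-4.14×10⁻⁹ C)(-385 V) = 1.59×10⁻⁶ J.

1.59×10⁻⁶ J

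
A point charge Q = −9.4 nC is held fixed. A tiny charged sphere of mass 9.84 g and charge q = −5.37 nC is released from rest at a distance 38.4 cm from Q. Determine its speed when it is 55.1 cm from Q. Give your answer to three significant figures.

Only the electrostatic force acts, so mechanical energy is conserved: ½mv² = U₁ − U₂ = kQq(1/r₁ − 1/r₂).
U₁ − U₂ = (8.99×10⁹ N·m²/C²)(-9.40×10⁻⁹ C)(-5.37×10⁻⁹ C)(1/0.384 − 1/0.551) = 3.58×10⁻⁷ J.
v = √(2·3.58×10⁻⁷/9.84×10⁻³) = 8.53×10⁻³ m/s.

8.53×10⁻³ m/s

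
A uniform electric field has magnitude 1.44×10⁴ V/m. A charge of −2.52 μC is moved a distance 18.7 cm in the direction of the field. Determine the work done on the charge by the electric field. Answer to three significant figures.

The potential change for a displacement 18.7 cm in the direction of the field is ΔV = −Ed = -2690 V.
W_field = −qΔV = -6.79×10⁻³ J.

-6.79×10⁻³ J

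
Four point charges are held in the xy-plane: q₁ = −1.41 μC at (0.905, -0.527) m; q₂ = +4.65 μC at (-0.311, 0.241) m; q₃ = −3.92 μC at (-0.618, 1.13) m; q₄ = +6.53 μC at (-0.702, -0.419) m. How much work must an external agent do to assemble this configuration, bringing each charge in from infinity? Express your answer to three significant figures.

-0.0370 J

The work to assemble the configuration equals its total potential energy, U = Σ kqᵢqⱼ/rᵢⱼ over all pairs.
Pair separations: r₁₂ = 1.44 m, r₁₃ = 2.25 m, r₁₄ = 1.61 m, r₂₃ = 0.941 m, r₂₄ = 0.767 m, r₃₄ = 1.55 m.
Summing all 6 pair terms gives U = -0.0370 J.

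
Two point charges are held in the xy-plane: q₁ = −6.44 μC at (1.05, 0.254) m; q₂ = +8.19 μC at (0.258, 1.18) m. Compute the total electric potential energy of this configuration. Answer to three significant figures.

-0.389 J

The assembly work is the sum of pairwise potential energies, U = Σ_{i<j} kqᵢqⱼ/rᵢⱼ.
Pair separations: r₁₂ = 1.22 m.
U = (-0.389) = -0.389 J.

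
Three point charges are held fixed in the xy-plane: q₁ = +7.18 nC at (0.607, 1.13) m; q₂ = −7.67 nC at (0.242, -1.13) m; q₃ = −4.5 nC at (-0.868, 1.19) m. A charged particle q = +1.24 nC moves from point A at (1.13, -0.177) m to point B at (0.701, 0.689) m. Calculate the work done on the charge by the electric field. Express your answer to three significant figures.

The work done by the electric force is W_field = −ΔU = −q(V_B − V_A) = q(V_A − V_B).
At A: distances to the source charges are 1.41 m, 1.30 m, 2.42 m; V_A = Σ kqᵢ/rᵢ = -23.8 V.
At B: distances to the source charges are 0.451 m, 1.88 m, 1.65 m; V_B = Σ kqᵢ/rᵢ = 81.8 V.
ΔV = V_B − V_A = 106 V.
W_field = −qΔV = −(1.24×10⁻⁹ C)(106 V) = -1.31×10⁻⁷ J.

-1.31×10⁻⁷ J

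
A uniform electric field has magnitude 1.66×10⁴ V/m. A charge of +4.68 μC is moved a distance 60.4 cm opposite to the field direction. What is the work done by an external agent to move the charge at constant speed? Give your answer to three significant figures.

0.0469 J

The potential change for a displacement 60.4 cm opposite to the field direction is ΔV = +Ed = 1.00×10⁴ V.
W_ext = qΔV = 0.0469 J.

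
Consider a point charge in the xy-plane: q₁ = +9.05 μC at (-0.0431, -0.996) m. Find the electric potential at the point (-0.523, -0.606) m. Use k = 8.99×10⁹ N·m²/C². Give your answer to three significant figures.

The total potential is the scalar sum of each charge's contribution, V = Σ kqᵢ/rᵢ.
Distances from the field point to each charge: r₁ = 0.618 m.
V = k[(9.05×10⁻⁶)/(0.618)] = 1.32×10⁵ V.

1.32×10⁵ V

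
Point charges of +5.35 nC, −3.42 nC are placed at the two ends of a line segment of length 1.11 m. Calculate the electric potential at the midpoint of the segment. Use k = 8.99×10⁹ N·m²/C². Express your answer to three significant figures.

The total potential is the scalar sum of each charge's contribution, V = Σ kqᵢ/rᵢ.
Each charge is 0.555 m from the midpoint.
V = k[(5.35×10⁻⁹)/(0.555) + (-3.42×10⁻⁹)/(0.555)] = 31.3 V.

31.3 V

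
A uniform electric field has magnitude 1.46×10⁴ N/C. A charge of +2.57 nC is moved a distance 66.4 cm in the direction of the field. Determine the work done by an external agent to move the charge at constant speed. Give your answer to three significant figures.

-2.49×10⁻⁵ J

The potential change for a displacement 66.4 cm in the direction of the field is ΔV = −Ed = -9690 V.
W_ext = qΔV = -2.49×10⁻⁵ J.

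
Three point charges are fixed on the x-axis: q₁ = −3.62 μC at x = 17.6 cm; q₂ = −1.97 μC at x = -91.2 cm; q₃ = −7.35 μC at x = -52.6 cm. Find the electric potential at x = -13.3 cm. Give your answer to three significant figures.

Electric potential is a scalar, so the contributions from each charge add algebraically: V = Σ kqᵢ/rᵢ.
Distances from the field point to each charge: r₁ = 0.309 m, r₂ = 0.779 m, r₃ = 0.393 m.
V = k[(-3.62×10⁻⁶)/(0.309) + (-1.97×10⁻⁶)/(0.779) + (-7.35×10⁻⁶)/(0.393)] = -2.96×10⁵ V.

-2.96×10⁵ V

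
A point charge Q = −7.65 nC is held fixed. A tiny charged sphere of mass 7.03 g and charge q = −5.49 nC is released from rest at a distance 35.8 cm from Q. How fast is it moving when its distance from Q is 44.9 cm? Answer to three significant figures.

Only the electrostatic force acts, so mechanical energy is conserved: ½mv² = U₁ − U₂ = kQq(1/r₁ − 1/r₂).
U₁ − U₂ = (8.99×10⁹ N·m²/C²)(-7.65×10⁻⁹ C)(-5.49×10⁻⁹ C)(1/0.358 − 1/0.449) = 2.14×10⁻⁷ J.
v = √(2·2.14×10⁻⁷/7.03×10⁻³) = 7.80×10⁻³ m/s.

7.80×10⁻³ m/s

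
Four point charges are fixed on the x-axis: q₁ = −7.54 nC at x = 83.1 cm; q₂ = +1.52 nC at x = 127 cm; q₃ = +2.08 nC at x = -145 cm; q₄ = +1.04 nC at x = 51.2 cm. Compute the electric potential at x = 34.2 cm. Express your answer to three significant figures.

-58.5 V

The total potential is the scalar sum of each charge's contribution, V = Σ kqᵢ/rᵢ.
Distances from the field point to each charge: r₁ = 0.489 m, r₂ = 0.928 m, r₃ = 1.79 m, r₄ = 0.170 m.
V = k[(-7.54×10⁻⁹)/(0.489) + (1.52×10⁻⁹)/(0.928) + (2.08×10⁻⁹)/(1.79) + (1.04×10⁻⁹)/(0.170)] = -58.5 V.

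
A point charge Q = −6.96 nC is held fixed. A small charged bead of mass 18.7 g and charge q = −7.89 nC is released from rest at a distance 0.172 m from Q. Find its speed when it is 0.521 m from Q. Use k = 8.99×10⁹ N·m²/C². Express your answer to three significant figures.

0.0143 m/s

Only the electrostatic force acts, so mechanical energy is conserved: ½mv² = U₁ − U₂ = kQq(1/r₁ − 1/r₂).
U₁ − U₂ = (8.99×10⁹ N·m²/C²)(-6.96×10⁻⁹ C)(-7.89×10⁻⁹ C)(1/0.172 − 1/0.521) = 1.92×10⁻⁶ J.
v = √(2·1.92×10⁻⁶/0.0187) = 0.0143 m/s.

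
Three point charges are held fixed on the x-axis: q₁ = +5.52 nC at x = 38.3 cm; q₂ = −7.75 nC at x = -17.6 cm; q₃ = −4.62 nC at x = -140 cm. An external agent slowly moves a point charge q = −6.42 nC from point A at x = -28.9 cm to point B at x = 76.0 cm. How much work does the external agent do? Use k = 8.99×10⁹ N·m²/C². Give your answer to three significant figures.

For quasistatic motion the external work equals the change in potential energy: W_ext = qΔV = q(V_B − V_A).
At A: distances to the source charges are 0.672 m, 0.113 m, 1.11 m; V_A = Σ kqᵢ/rᵢ = -580 V.
At B: distances to the source charges are 0.377 m, 0.936 m, 2.16 m; V_B = Σ kqᵢ/rᵢ = 38.0 V.
ΔV = V_B − V_A = 618 V.
W_ext = qΔV = (-6.42×10⁻⁹ C)(618 V) = -3.97×10⁻⁶ J.

-3.97×10⁻⁶ J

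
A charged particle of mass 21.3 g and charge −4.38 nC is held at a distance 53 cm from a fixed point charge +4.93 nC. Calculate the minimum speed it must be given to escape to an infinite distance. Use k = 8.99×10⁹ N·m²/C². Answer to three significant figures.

To just escape, total mechanical energy must reach zero at infinity: ½mv²_min + U = 0, so ½mv²_min = −U = |kQq|/r.
|U| = |kQq|/r = (8.99×10⁹ N·m²/C²)(4.93×10⁻⁹)(4.38×10⁻⁹)/(0.530) = 3.66×10⁻⁷ J.
v_min = √(2|U|/m) = √(2·3.66×10⁻⁷/0.0213) = 5.86×10⁻³ m/s.

5.86×10⁻³ m/s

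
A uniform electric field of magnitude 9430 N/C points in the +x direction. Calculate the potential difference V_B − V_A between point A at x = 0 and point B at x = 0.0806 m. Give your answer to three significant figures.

-760 V

In a uniform field, potential decreases in the direction of E: V_B − V_A = −E·Δx.
V_B − V_A = −(9430 V/m)(0.0806 m) = -760 V.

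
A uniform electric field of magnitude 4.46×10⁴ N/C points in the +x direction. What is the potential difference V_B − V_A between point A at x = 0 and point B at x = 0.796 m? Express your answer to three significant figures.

-3.55×10⁴ V

In a uniform field, potential decreases in the direction of E: V_B − V_A = −E·Δx.
V_B − V_A = −(4.46×10⁴ V/m)(0.796 m) = -3.55×10⁴ V.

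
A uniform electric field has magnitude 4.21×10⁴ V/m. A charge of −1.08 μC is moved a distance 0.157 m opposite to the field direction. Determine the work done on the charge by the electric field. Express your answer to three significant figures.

The potential change for a displacement 0.157 m opposite to the field direction is ΔV = +Ed = 6610 V.
W_field = −qΔV = 7.14×10⁻³ J.

7.14×10⁻³ J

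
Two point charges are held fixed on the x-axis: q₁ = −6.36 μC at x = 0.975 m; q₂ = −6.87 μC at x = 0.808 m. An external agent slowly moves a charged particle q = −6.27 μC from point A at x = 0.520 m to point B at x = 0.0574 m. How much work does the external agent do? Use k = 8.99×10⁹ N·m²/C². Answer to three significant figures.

-1.23 J

For quasistatic motion the external work equals the change in potential energy: W_ext = qΔV = q(V_B − V_A).
At A: distances to the source charges are 0.455 m, 0.288 m; V_A = Σ kqᵢ/rᵢ = -3.40×10⁵ V.
At B: distances to the source charges are 0.918 m, 0.751 m; V_B = Σ kqᵢ/rᵢ = -1.45×10⁵ V.
ΔV = V_B − V_A = 1.96×10⁵ V.
W_ext = qΔV = (-6.27×10⁻⁶ C)(1.96×10⁵ V) = -1.23 J.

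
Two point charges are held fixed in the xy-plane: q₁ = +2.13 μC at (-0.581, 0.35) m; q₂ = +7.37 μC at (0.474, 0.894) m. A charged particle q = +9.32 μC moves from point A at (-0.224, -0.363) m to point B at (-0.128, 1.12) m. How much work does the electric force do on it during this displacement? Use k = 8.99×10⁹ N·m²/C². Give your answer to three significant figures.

The work done by the electric force is W_field = −ΔU = −q(V_B − V_A) = q(V_A − V_B).
At A: distances to the source charges are 0.797 m, 1.44 m; V_A = Σ kqᵢ/rᵢ = 7.01×10⁴ V.
At B: distances to the source charges are 0.893 m, 0.643 m; V_B = Σ kqᵢ/rᵢ = 1.24×10⁵ V.
ΔV = V_B − V_A = 5.44×10⁴ V.
W_field = −qΔV = −(9.32×10⁻⁶ C)(5.44×10⁴ V) = -0.507 J.

-0.507 J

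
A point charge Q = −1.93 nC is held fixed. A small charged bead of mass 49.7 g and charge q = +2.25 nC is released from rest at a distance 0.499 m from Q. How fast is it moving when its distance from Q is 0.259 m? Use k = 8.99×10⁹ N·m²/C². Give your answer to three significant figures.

Only the electrostatic force acts, so mechanical energy is conserved: ½mv² = U₁ − U₂ = kQq(1/r₁ − 1/r₂).
U₁ − U₂ = (8.99×10⁹ N·m²/C²)(-1.93×10⁻⁹ C)(2.25×10⁻⁹ C)(1/0.499 − 1/0.259) = 7.25×10⁻⁸ J.
v = √(2·7.25×10⁻⁸/0.0497) = 1.71×10⁻³ m/s.

1.71×10⁻³ m/s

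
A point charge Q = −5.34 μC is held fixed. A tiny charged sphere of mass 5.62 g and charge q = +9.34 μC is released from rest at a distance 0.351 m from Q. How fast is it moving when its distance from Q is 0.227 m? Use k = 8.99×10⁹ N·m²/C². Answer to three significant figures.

Only the electrostatic force acts, so mechanical energy is conserved: ½mv² = U₁ − U₂ = kQq(1/r₁ − 1/r₂).
U₁ − U₂ = (8.99×10⁹ N·m²/C²)(-5.34×10⁻⁶ C)(9.34×10⁻⁶ C)(1/0.351 − 1/0.227) = 0.698 J.
v = √(2·0.698/5.62×10⁻³) = 15.8 m/s.

15.8 m/s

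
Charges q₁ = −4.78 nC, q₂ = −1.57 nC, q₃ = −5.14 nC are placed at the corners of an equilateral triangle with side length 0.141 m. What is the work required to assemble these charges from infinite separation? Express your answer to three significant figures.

The assembly work is the sum of pairwise potential energies, U = Σ_{i<j} kqᵢqⱼ/rᵢⱼ.
All three pair separations equal the side length, 0.141 m.
U = (4.78×10⁻⁷) + (1.57×10⁻⁶) + (5.15×10⁻⁷) = 2.56×10⁻⁶ J.

2.56×10⁻⁶ J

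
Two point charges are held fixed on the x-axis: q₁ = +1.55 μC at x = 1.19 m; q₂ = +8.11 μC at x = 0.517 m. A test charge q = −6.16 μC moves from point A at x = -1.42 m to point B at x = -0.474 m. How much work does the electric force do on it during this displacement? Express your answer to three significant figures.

The work done by the electric force is W_field = −ΔU = −q(V_B − V_A) = q(V_A − V_B).
At A: distances to the source charges are 2.61 m, 1.94 m; V_A = Σ kqᵢ/rᵢ = 4.30×10⁴ V.
At B: distances to the source charges are 1.66 m, 0.991 m; V_B = Σ kqᵢ/rᵢ = 8.19×10⁴ V.
ΔV = V_B − V_A = 3.90×10⁴ V.
W_field = −qΔV = −(-6.16×10⁻⁶ C)(3.90×10⁴ V) = 0.240 J.

0.240 J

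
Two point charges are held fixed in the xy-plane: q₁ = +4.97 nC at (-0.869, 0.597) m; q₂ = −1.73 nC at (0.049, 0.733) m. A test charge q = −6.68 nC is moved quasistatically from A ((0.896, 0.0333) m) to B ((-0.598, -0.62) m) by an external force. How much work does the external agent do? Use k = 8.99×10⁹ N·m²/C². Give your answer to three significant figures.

-1.04×10⁻⁷ J

For quasistatic motion the external work equals the change in potential energy: W_ext = qΔV = q(V_B − V_A).
At A: distances to the source charges are 1.85 m, 1.10 m; V_A = Σ kqᵢ/rᵢ = 9.96 V.
At B: distances to the source charges are 1.25 m, 1.50 m; V_B = Σ kqᵢ/rᵢ = 25.5 V.
ΔV = V_B − V_A = 15.5 V.
W_ext = qΔV = (-6.68×10⁻⁹ C)(15.5 V) = -1.04×10⁻⁷ J.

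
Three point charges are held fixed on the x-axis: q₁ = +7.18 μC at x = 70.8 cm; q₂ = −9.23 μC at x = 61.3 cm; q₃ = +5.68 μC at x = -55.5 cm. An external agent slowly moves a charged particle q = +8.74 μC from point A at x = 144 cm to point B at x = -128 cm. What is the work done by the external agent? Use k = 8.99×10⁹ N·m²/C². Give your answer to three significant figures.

0.399 J

For quasistatic motion the external work equals the change in potential energy: W_ext = qΔV = q(V_B − V_A).
At A: distances to the source charges are 0.732 m, 0.827 m, 2.00 m; V_A = Σ kqᵢ/rᵢ = 1.34×10⁴ V.
At B: distances to the source charges are 1.99 m, 1.89 m, 0.725 m; V_B = Σ kqᵢ/rᵢ = 5.91×10⁴ V.
ΔV = V_B − V_A = 4.56×10⁴ V.
W_ext = qΔV = (8.74×10⁻⁶ C)(4.56×10⁴ V) = 0.399 J.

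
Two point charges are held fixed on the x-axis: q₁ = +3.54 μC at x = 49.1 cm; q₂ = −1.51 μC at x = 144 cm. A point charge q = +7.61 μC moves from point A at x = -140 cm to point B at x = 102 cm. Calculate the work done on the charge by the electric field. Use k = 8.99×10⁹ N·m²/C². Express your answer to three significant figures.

-0.120 J

The work done by the electric force is W_field = −ΔU = −q(V_B − V_A) = q(V_A − V_B).
At A: distances to the source charges are 1.89 m, 2.84 m; V_A = Σ kqᵢ/rᵢ = 1.20×10⁴ V.
At B: distances to the source charges are 0.529 m, 0.420 m; V_B = Σ kqᵢ/rᵢ = 2.78×10⁴ V.
ΔV = V_B − V_A = 1.58×10⁴ V.
W_field = −qΔV = −(7.61×10⁻⁶ C)(1.58×10⁴ V) = -0.120 J.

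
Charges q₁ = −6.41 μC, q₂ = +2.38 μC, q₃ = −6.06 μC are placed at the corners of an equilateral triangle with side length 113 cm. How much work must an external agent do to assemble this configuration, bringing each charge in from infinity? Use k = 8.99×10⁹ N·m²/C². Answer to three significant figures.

0.0729 J

The work to assemble the configuration equals its total potential energy, U = Σ kqᵢqⱼ/rᵢⱼ over all pairs.
All three pair separations equal the side length, 1.13 m.
U = (-0.121) + (0.309) + (-0.115) = 0.0729 J.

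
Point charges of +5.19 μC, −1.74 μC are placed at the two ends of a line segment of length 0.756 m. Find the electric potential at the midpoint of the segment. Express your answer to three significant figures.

The total potential is the scalar sum of each charge's contribution, V = Σ kqᵢ/rᵢ.
Each charge is 0.378 m from the midpoint.
V = k[(5.19×10⁻⁶)/(0.378) + (-1.74×10⁻⁶)/(0.378)] = 8.21×10⁴ V.

8.21×10⁴ V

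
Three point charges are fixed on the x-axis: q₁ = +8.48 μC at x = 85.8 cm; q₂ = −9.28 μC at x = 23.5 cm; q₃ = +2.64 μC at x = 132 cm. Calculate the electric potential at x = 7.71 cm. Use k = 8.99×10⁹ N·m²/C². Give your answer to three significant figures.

Electric potential is a scalar, so the contributions from each charge add algebraically: V = Σ kqᵢ/rᵢ.
Distances from the field point to each charge: r₁ = 0.781 m, r₂ = 0.158 m, r₃ = 1.24 m.
V = k[(8.48×10⁻⁶)/(0.781) + (-9.28×10⁻⁶)/(0.158) + (2.64×10⁻⁶)/(1.24)] = -4.12×10⁵ V.

-4.12×10⁵ V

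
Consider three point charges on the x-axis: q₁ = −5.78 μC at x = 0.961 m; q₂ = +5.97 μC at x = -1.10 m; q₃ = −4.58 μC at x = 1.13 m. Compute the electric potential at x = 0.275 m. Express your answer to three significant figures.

Electric potential is a scalar, so the contributions from each charge add algebraically: V = Σ kqᵢ/rᵢ.
Distances from the field point to each charge: r₁ = 0.686 m, r₂ = 1.38 m, r₃ = 0.855 m.
V = k[(-5.78×10⁻⁶)/(0.686) + (5.97×10⁻⁶)/(1.38) + (-4.58×10⁻⁶)/(0.855)] = -8.49×10⁴ V.

-8.49×10⁴ V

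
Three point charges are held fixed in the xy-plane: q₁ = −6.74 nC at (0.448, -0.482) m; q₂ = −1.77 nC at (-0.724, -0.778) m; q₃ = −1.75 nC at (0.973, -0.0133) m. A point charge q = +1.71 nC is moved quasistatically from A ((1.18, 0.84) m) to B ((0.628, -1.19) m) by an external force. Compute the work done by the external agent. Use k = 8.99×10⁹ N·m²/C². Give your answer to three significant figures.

For quasistatic motion the external work equals the change in potential energy: W_ext = qΔV = q(V_B − V_A).
At A: distances to the source charges are 1.51 m, 2.50 m, 0.878 m; V_A = Σ kqᵢ/rᵢ = -64.4 V.
At B: distances to the source charges are 0.731 m, 1.41 m, 1.23 m; V_B = Σ kqᵢ/rᵢ = -107 V.
ΔV = V_B − V_A = -42.6 V.
W_ext = qΔV = (1.71×10⁻⁹ C)(-42.6 V) = -7.29×10⁻⁸ J.

-7.29×10⁻⁸ J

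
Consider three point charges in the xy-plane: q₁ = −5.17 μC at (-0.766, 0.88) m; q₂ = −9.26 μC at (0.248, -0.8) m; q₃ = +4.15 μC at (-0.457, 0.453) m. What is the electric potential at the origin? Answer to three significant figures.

-8.13×10⁴ V

Electric potential is a scalar, so the contributions from each charge add algebraically: V = Σ kqᵢ/rᵢ.
Distances from the field point to each charge: r₁ = 1.17 m, r₂ = 0.838 m, r₃ = 0.643 m.
V = k[(-5.17×10⁻⁶)/(1.17) + (-9.26×10⁻⁶)/(0.838) + (4.15×10⁻⁶)/(0.643)] = -8.13×10⁴ V.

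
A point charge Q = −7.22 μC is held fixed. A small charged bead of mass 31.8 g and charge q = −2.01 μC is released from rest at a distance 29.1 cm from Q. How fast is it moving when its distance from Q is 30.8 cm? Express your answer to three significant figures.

Only the electrostatic force acts, so mechanical energy is conserved: ½mv² = U₁ − U₂ = kQq(1/r₁ − 1/r₂).
U₁ − U₂ = (8.99×10⁹ N·m²/C²)(-7.22×10⁻⁶ C)(-2.01×10⁻⁶ C)(1/0.291 − 1/0.308) = 0.0247 J.
v = √(2·0.0247/0.0318) = 1.25 m/s.

1.25 m/s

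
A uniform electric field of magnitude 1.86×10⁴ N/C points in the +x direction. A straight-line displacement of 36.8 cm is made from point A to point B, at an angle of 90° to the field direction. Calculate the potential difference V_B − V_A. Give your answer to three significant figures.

0 V

Only the component of displacement along E changes the potential: ΔV = −E·d·cosθ.
ΔV = −(1.86×10⁴ V/m)(0.368 m)cos90° = 0 V.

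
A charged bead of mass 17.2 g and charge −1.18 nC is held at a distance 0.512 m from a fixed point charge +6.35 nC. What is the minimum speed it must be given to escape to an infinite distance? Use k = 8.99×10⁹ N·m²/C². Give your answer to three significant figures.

To just escape, total mechanical energy must reach zero at infinity: ½mv²_min + U = 0, so ½mv²_min = −U = |kQq|/r.
|U| = |kQq|/r = (8.99×10⁹ N·m²/C²)(6.35×10⁻⁹)(1.18×10⁻⁹)/(0.512) = 1.32×10⁻⁷ J.
v_min = √(2|U|/m) = √(2·1.32×10⁻⁷/0.0172) = 3.91×10⁻³ m/s.

3.91×10⁻³ m/s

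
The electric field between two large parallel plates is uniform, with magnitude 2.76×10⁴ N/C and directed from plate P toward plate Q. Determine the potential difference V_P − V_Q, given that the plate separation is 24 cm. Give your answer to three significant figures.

6620 V

In a uniform field, potential decreases in the direction of E: ΔV = −E·d for a displacement d parallel to E.
Going from Q to P is a displacement of 24 cm opposite to the field, so V_P − V_Q = +Ed = 6620 V.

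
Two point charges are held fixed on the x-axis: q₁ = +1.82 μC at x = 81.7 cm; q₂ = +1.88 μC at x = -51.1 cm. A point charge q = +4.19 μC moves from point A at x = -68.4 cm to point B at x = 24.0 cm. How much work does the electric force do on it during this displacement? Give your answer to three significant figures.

0.242 J

The work done by the electric force is W_field = −ΔU = −q(V_B − V_A) = q(V_A − V_B).
At A: distances to the source charges are 1.50 m, 0.173 m; V_A = Σ kqᵢ/rᵢ = 1.09×10⁵ V.
At B: distances to the source charges are 0.577 m, 0.751 m; V_B = Σ kqᵢ/rᵢ = 5.09×10⁴ V.
ΔV = V_B − V_A = -5.77×10⁴ V.
W_field = −qΔV = −(4.19×10⁻⁶ C)(-5.77×10⁴ V) = 0.242 J.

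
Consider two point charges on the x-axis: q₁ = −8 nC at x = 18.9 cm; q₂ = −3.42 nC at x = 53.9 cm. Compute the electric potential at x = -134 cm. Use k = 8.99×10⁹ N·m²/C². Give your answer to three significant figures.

-63.4 V

Electric potential is a scalar, so the contributions from each charge add algebraically: V = Σ kqᵢ/rᵢ.
Distances from the field point to each charge: r₁ = 1.53 m, r₂ = 1.88 m.
V = k[(-8.00×10⁻⁹)/(1.53) + (-3.42×10⁻⁹)/(1.88)] = -63.4 V.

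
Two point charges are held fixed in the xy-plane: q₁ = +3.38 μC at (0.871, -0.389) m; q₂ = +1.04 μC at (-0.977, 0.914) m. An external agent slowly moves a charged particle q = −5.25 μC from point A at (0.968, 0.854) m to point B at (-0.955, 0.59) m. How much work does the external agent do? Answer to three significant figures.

-0.0750 J

For quasistatic motion the external work equals the change in potential energy: W_ext = qΔV = q(V_B − V_A).
At A: distances to the source charges are 1.25 m, 1.95 m; V_A = Σ kqᵢ/rᵢ = 2.92×10⁴ V.
At B: distances to the source charges are 2.07 m, 0.325 m; V_B = Σ kqᵢ/rᵢ = 4.35×10⁴ V.
ΔV = V_B − V_A = 1.43×10⁴ V.
W_ext = qΔV = (-5.25×10⁻⁶ C)(1.43×10⁴ V) = -0.0750 J.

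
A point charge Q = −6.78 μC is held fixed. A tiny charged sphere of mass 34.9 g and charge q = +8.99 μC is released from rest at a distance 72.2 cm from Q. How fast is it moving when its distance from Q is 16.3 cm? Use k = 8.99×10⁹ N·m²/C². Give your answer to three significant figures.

Only the electrostatic force acts, so mechanical energy is conserved: ½mv² = U₁ − U₂ = kQq(1/r₁ − 1/r₂).
U₁ − U₂ = (8.99×10⁹ N·m²/C²)(-6.78×10⁻⁶ C)(8.99×10⁻⁶ C)(1/0.722 − 1/0.163) = 2.60 J.
v = √(2·2.60/0.0349) = 12.2 m/s.

12.2 m/s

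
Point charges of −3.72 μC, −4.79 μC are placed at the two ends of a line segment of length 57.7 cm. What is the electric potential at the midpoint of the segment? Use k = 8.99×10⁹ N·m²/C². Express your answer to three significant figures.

-2.65×10⁵ V

Electric potential is a scalar, so the contributions from each charge add algebraically: V = Σ kqᵢ/rᵢ.
Each charge is 0.289 m from the midpoint.
V = k[(-3.72×10⁻⁶)/(0.289) + (-4.79×10⁻⁶)/(0.289)] = -2.65×10⁵ V.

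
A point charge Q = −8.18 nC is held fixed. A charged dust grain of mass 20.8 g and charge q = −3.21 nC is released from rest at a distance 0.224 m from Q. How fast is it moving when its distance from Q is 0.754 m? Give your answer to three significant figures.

Only the electrostatic force acts, so mechanical energy is conserved: ½mv² = U₁ − U₂ = kQq(1/r₁ − 1/r₂).
U₁ − U₂ = (8.99×10⁹ N·m²/C²)(-8.18×10⁻⁹ C)(-3.21×10⁻⁹ C)(1/0.224 − 1/0.754) = 7.41×10⁻⁷ J.
v = √(2·7.41×10⁻⁷/0.0208) = 8.44×10⁻³ m/s.

8.44×10⁻³ m/s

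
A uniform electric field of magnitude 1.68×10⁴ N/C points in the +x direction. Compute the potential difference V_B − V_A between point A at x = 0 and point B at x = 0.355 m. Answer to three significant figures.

-5960 V

In a uniform field, potential decreases in the direction of E: V_B − V_A = −E·Δx.
V_B − V_A = −(1.68×10⁴ V/m)(0.355 m) = -5960 V.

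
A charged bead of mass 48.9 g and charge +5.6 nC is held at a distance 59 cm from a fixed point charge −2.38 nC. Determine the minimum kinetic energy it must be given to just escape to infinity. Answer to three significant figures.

To just escape, total mechanical energy must reach zero at infinity: ½mv²_min + U = 0, so ½mv²_min = −U = |kQq|/r.
|U| = |kQq|/r = (8.99×10⁹ N·m²/C²)(2.38×10⁻⁹)(5.60×10⁻⁹)/(0.590) = 2.03×10⁻⁷ J.

2.03×10⁻⁷ J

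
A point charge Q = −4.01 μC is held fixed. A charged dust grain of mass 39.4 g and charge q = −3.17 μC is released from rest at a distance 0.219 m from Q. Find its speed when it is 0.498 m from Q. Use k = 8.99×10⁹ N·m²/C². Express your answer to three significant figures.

3.85 m/s

Only the electrostatic force acts, so mechanical energy is conserved: ½mv² = U₁ − U₂ = kQq(1/r₁ − 1/r₂).
U₁ − U₂ = (8.99×10⁹ N·m²/C²)(-4.01×10⁻⁶ C)(-3.17×10⁻⁶ C)(1/0.219 − 1/0.498) = 0.292 J.
v = √(2·0.292/0.0394) = 3.85 m/s.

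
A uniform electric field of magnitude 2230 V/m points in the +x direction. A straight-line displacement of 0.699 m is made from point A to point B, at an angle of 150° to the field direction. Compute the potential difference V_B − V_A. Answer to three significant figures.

1350 V

Only the component of displacement along E changes the potential: ΔV = −E·d·cosθ.
ΔV = −(2230 V/m)(0.699 m)cos150° = 1350 V.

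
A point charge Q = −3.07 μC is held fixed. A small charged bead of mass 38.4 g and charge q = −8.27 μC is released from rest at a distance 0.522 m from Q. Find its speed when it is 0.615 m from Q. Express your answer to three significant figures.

1.86 m/s

Only the electrostatic force acts, so mechanical energy is conserved: ½mv² = U₁ − U₂ = kQq(1/r₁ − 1/r₂).
U₁ − U₂ = (8.99×10⁹ N·m²/C²)(-3.07×10⁻⁶ C)(-8.27×10⁻⁶ C)(1/0.522 − 1/0.615) = 0.0661 J.
v = √(2·0.0661/0.0384) = 1.86 m/s.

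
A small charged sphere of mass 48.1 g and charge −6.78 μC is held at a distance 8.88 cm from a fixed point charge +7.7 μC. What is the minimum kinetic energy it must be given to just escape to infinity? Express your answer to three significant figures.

To just escape, total mechanical energy must reach zero at infinity: ½mv²_min + U = 0, so ½mv²_min = −U = |kQq|/r.
|U| = |kQq|/r = (8.99×10⁹ N·m²/C²)(7.70×10⁻⁶)(6.78×10⁻⁶)/(0.0888) = 5.29 J.

5.29 J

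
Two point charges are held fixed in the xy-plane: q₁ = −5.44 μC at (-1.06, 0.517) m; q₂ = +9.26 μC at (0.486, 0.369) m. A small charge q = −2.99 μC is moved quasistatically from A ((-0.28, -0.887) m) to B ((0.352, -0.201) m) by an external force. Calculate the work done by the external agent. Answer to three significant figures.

For quasistatic motion the external work equals the change in potential energy: W_ext = qΔV = q(V_B − V_A).
At A: distances to the source charges are 1.61 m, 1.47 m; V_A = Σ kqᵢ/rᵢ = 2.61×10⁴ V.
At B: distances to the source charges are 1.58 m, 0.586 m; V_B = Σ kqᵢ/rᵢ = 1.11×10⁵ V.
ΔV = V_B − V_A = 8.52×10⁴ V.
W_ext = qΔV = (-2.99×10⁻⁶ C)(8.52×10⁴ V) = -0.255 J.

-0.255 J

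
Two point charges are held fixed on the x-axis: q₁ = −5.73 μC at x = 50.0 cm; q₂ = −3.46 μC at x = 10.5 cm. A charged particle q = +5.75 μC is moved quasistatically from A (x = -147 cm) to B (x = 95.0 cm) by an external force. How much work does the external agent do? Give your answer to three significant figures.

For quasistatic motion the external work equals the change in potential energy: W_ext = qΔV = q(V_B − V_A).
At A: distances to the source charges are 1.97 m, 1.57 m; V_A = Σ kqᵢ/rᵢ = -4.59×10⁴ V.
At B: distances to the source charges are 0.450 m, 0.845 m; V_B = Σ kqᵢ/rᵢ = -1.51×10⁵ V.
ΔV = V_B − V_A = -1.05×10⁵ V.
W_ext = qΔV = (5.75×10⁻⁶ C)(-1.05×10⁵ V) = -0.606 J.

-0.606 J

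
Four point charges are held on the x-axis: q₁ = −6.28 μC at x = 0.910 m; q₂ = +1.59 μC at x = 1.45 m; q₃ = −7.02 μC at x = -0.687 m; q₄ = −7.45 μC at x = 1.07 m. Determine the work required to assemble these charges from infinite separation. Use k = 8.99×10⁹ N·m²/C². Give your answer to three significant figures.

The work to assemble the configuration equals its total potential energy, U = Σ kqᵢqⱼ/rᵢⱼ over all pairs.
Pair separations: r₁₂ = 0.540 m, r₁₃ = 1.60 m, r₁₄ = 0.160 m, r₂₃ = 2.14 m, r₂₄ = 0.380 m, r₃₄ = 1.76 m.
Summing all 6 pair terms gives U = 2.65 J.

2.65 J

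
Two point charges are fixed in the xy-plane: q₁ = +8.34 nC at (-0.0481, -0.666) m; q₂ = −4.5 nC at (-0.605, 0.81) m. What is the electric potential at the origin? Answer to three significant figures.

Electric potential is a scalar, so the contributions from each charge add algebraically: V = Σ kqᵢ/rᵢ.
Distances from the field point to each charge: r₁ = 0.668 m, r₂ = 1.01 m.
V = k[(8.34×10⁻⁹)/(0.668) + (-4.50×10⁻⁹)/(1.01)] = 72.3 V.

72.3 V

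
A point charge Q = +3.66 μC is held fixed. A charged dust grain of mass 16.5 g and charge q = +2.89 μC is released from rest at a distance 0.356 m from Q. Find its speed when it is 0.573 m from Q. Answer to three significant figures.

3.50 m/s

Only the electrostatic force acts, so mechanical energy is conserved: ½mv² = U₁ − U₂ = kQq(1/r₁ − 1/r₂).
U₁ − U₂ = (8.99×10⁹ N·m²/C²)(3.66×10⁻⁶ C)(2.89×10⁻⁶ C)(1/0.356 − 1/0.573) = 0.101 J.
v = √(2·0.101/0.0165) = 3.50 m/s.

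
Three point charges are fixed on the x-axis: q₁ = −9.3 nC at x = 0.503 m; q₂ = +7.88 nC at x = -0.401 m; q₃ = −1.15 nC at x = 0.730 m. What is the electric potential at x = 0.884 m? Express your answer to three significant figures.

Electric potential is a scalar, so the contributions from each charge add algebraically: V = Σ kqᵢ/rᵢ.
Distances from the field point to each charge: r₁ = 0.381 m, r₂ = 1.29 m, r₃ = 0.154 m.
V = k[(-9.30×10⁻⁹)/(0.381) + (7.88×10⁻⁹)/(1.29) + (-1.15×10⁻⁹)/(0.154)] = -231 V.

-231 V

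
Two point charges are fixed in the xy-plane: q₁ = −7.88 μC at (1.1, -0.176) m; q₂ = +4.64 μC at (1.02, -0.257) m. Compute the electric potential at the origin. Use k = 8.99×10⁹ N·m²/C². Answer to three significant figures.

-2.39×10⁴ V

Electric potential is a scalar, so the contributions from each charge add algebraically: V = Σ kqᵢ/rᵢ.
Distances from the field point to each charge: r₁ = 1.11 m, r₂ = 1.05 m.
V = k[(-7.88×10⁻⁶)/(1.11) + (4.64×10⁻⁶)/(1.05)] = -2.39×10⁴ V.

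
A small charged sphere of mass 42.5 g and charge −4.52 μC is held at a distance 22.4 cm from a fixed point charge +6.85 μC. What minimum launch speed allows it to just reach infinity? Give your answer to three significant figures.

7.65 m/s

To just escape, total mechanical energy must reach zero at infinity: ½mv²_min + U = 0, so ½mv²_min = −U = |kQq|/r.
|U| = |kQq|/r = (8.99×10⁹ N·m²/C²)(6.85×10⁻⁶)(4.52×10⁻⁶)/(0.224) = 1.24 J.
v_min = √(2|U|/m) = √(2·1.24/0.0425) = 7.65 m/s.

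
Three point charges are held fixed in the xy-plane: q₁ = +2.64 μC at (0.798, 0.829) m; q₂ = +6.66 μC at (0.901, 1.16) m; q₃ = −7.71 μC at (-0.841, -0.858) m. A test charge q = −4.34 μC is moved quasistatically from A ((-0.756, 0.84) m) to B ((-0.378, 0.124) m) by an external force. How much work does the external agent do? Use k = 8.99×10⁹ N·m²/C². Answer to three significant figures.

For quasistatic motion the external work equals the change in potential energy: W_ext = qΔV = q(V_B − V_A).
At A: distances to the source charges are 1.55 m, 1.69 m, 1.70 m; V_A = Σ kqᵢ/rᵢ = 9980 V.
At B: distances to the source charges are 1.37 m, 1.65 m, 1.09 m; V_B = Σ kqᵢ/rᵢ = -1.02×10⁴ V.
ΔV = V_B − V_A = -2.01×10⁴ V.
W_ext = qΔV = (-4.34×10⁻⁶ C)(-2.01×10⁴ V) = 0.0874 J.

0.0874 J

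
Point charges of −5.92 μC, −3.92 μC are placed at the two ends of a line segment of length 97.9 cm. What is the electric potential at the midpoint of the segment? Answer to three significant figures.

The total potential is the scalar sum of each charge's contribution, V = Σ kqᵢ/rᵢ.
Each charge is 0.490 m from the midpoint.
V = k[(-5.92×10⁻⁶)/(0.490) + (-3.92×10⁻⁶)/(0.490)] = -1.81×10⁵ V.

-1.81×10⁵ V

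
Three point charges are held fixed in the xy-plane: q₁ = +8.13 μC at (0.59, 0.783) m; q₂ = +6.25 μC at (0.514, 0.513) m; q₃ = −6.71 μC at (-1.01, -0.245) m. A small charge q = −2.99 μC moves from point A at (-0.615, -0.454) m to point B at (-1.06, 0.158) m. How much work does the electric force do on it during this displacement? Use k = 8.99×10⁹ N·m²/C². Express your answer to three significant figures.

-0.0521 J

The work done by the electric force is W_field = −ΔU = −q(V_B − V_A) = q(V_A − V_B).
At A: distances to the source charges are 1.73 m, 1.49 m, 0.447 m; V_A = Σ kqᵢ/rᵢ = -5.49×10⁴ V.
At B: distances to the source charges are 1.76 m, 1.61 m, 0.406 m; V_B = Σ kqᵢ/rᵢ = -7.23×10⁴ V.
ΔV = V_B − V_A = -1.74×10⁴ V.
W_field = −qΔV = −(-2.99×10⁻⁶ C)(-1.74×10⁴ V) = -0.0521 J.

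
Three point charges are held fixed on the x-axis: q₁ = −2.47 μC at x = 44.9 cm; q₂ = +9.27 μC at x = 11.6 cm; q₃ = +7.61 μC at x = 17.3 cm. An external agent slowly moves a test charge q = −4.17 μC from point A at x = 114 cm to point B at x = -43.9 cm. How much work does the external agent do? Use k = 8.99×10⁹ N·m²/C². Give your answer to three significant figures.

-0.488 J

For quasistatic motion the external work equals the change in potential energy: W_ext = qΔV = q(V_B − V_A).
At A: distances to the source charges are 0.691 m, 1.02 m, 0.967 m; V_A = Σ kqᵢ/rᵢ = 1.20×10⁵ V.
At B: distances to the source charges are 0.888 m, 0.555 m, 0.612 m; V_B = Σ kqᵢ/rᵢ = 2.37×10⁵ V.
ΔV = V_B − V_A = 1.17×10⁵ V.
W_ext = qΔV = (-4.17×10⁻⁶ C)(1.17×10⁵ V) = -0.488 J.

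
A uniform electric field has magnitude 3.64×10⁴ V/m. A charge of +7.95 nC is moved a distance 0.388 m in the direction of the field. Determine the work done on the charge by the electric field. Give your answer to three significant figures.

1.12×10⁻⁴ J

The potential change for a displacement 0.388 m in the direction of the field is ΔV = −Ed = -1.41×10⁴ V.
W_field = −qΔV = 1.12×10⁻⁴ J.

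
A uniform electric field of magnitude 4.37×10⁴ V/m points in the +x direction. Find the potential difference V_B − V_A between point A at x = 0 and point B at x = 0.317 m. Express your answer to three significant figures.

-1.39×10⁴ V

In a uniform field, potential decreases in the direction of E: V_B − V_A = −E·Δx.
V_B − V_A = −(4.37×10⁴ V/m)(0.317 m) = -1.39×10⁴ V.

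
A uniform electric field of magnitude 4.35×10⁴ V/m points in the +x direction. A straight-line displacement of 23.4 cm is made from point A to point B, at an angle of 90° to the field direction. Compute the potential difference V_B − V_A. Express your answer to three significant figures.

Only the component of displacement along E changes the potential: ΔV = −E·d·cosθ.
ΔV = −(4.35×10⁴ V/m)(0.234 m)cos90° = 0 V.

0 V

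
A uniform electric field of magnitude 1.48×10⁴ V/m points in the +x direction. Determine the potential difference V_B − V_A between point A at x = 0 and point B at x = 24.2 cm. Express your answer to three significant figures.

In a uniform field, potential decreases in the direction of E: V_B − V_A = −E·Δx.
V_B − V_A = −(1.48×10⁴ V/m)(0.242 m) = -3580 V.

-3580 V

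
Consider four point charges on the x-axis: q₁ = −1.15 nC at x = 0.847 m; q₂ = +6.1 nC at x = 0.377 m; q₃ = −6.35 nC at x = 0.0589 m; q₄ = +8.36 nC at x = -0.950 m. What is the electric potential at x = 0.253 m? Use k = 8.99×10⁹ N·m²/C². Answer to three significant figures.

Electric potential is a scalar, so the contributions from each charge add algebraically: V = Σ kqᵢ/rᵢ.
Distances from the field point to each charge: r₁ = 0.594 m, r₂ = 0.124 m, r₃ = 0.194 m, r₄ = 1.20 m.
V = k[(-1.15×10⁻⁹)/(0.594) + (6.10×10⁻⁹)/(0.124) + (-6.35×10⁻⁹)/(0.194) + (8.36×10⁻⁹)/(1.20)] = 193 V.

193 V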